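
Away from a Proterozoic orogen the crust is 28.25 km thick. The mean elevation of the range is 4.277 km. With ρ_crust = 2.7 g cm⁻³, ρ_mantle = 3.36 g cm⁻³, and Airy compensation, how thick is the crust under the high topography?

50 km

Root depth r = h ρ_c / (ρ_m − ρ_c) = 4.277 km × 2.7 / 0.66 = 17.5 km.
Total thickness = T + h + r = 28.25 km + 4.277 km + 17.5 km = 50 km.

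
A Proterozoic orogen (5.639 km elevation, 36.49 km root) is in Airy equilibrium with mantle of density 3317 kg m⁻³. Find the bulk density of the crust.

2870 kg m⁻³

ρ_c h = (ρ_m − ρ_c) r → ρ_c (h + r) = ρ_m r → ρ_c = ρ_m r / (h + r).
ρ_c = 3317 × 36.49 km / (5.639 km + 36.49 km) = 2870 kg m⁻³.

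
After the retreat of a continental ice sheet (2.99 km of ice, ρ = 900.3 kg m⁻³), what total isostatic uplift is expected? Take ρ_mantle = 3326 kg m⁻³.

0.809 km

Removing the load lets mantle flow back in; uplift u satisfies ρ_ice t = ρ_m u.
u = t ρ_ice/ρ_m = 2.99 km × 900.3/3326 = 0.809 km.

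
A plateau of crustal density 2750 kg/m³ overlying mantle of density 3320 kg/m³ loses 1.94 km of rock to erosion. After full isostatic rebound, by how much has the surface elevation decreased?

0.333 km

Rebound u = e ρ_c/ρ_m = 1.94 km × 2750/3320 = 1.607 km.
Net surface drop = e − u = 1.94 km − 1.607 km = e (ρ_m − ρ_c)/ρ_m = 0.333 km.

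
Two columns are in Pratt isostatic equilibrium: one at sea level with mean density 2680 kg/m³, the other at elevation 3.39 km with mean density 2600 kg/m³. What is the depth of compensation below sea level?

110 km

ρ_ref D = ρ (D + h) → D (ρ_ref − ρ) = ρ h.
D = ρ h/(ρ_ref − ρ) = 2600 × 3.39 km/(2680 − 2600) = 110 km.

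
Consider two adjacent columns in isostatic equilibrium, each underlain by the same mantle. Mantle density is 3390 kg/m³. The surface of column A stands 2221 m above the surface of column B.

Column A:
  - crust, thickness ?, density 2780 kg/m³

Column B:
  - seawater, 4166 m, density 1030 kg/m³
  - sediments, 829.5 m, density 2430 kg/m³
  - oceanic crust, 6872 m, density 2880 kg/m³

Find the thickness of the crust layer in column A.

35500 m

Take the compensation level at the base of the deeper column (depth z_c below the surface of column A) and equate Σ ρ_i t_i down to z_c; mantle fills any gap and the z_c terms cancel.
Column A: x×2780 + (z_c − 0 − x)×3390
Column B: 2221×0 + 4166×1030 + 829.5×2430 + 6872×2880 + (z_c − 2221 − 11867.5)×3390
The z_c×3390 term appears on both sides and cancels. Collect the known terms of each column as K = Σ(ρt)_known − 3390 × (depth of known layers): K_A = 0 − 3390×0 = 0; K_B = 26098025 − 3390×(2221 + 11867.5) = −21661990.
Balance: K_A − x×(3390 − 2780) = K_B, so x = (K_A − K_B)/(3390 − 2780) = 21662000/610 = 35500 m.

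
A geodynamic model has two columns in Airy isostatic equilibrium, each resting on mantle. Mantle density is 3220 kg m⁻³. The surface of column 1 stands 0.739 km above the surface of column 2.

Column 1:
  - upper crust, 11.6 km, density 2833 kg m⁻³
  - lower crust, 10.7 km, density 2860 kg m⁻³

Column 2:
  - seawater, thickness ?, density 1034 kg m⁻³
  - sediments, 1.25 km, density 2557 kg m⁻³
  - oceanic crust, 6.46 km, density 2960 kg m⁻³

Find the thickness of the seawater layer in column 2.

1.58 km

Take the compensation level at the base of the deeper column (depth z_c below the surface of column 1) and equate Σ ρ_i t_i down to z_c; mantle fills any gap and the z_c terms cancel.
Column 1: 11.6×2833 + 10.7×2860 + (z_c − 22.3)×3220
Column 2: 0.739×0 + x×1034 + 1.25×2557 + 6.46×2960 + (z_c − 0.739 − 7.71 − x)×3220
The z_c×3220 term appears on both sides and cancels. Collect the known terms of each column as K = Σ(ρt)_known − 3220 × (depth of known layers): K_1 = 63464.8 − 3220×22.3 = −8341.2; K_2 = 22317.85 − 3220×(0.739 + 7.71) = −4887.93.
Balance: K_1 = K_2 − x×(3220 − 1034), so x = (K_2 − K_1)/(3220 − 1034) = 3453.27/2186 = 1.58 km.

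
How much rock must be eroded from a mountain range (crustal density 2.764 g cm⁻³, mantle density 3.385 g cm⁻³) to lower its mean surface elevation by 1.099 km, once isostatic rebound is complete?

Net drop Δ = e − u = e − e ρ_c/ρ_m = e (ρ_m − ρ_c)/ρ_m.
e = Δ ρ_m/(ρ_m − ρ_c) = 1.099 km × 3.385/0.621 = 5.99 km.

5.99 km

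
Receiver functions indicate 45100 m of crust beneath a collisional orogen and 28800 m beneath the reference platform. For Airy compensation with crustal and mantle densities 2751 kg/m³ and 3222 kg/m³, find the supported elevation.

Excess crust Δ = 45100 m − 28800 m = 16300 m, split between elevation h and root r with h + r = Δ.
Airy balance ρ_c h = (ρ_m − ρ_c) r gives r = h ρ_c/(ρ_m − ρ_c), so h (1 + ρ_c/(ρ_m − ρ_c)) = Δ, i.e. h = Δ (ρ_m − ρ_c)/ρ_m.
h = 16300 m × 471/3222 = 2380 m.

2380 m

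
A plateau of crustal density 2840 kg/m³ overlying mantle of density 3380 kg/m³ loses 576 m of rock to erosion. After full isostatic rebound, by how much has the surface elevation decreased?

Rebound u = e ρ_c/ρ_m = 576 m × 2840/3380 = 484 m.
Net surface drop = e − u = 576 m − 484 m = e (ρ_m − ρ_c)/ρ_m = 92 m.

92 m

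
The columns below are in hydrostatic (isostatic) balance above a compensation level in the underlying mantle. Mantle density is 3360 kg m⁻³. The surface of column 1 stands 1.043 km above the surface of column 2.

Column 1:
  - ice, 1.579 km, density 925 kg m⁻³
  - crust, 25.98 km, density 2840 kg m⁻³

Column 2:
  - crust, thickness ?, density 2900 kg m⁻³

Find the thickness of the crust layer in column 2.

30.1 km

Take the compensation level at the base of the deeper column (depth z_c below the surface of column 1) and equate Σ ρ_i t_i down to z_c; mantle fills any gap and the z_c terms cancel.
Column 1: 1.579×925 + 25.98×2840 + (z_c − 27.559)×3360
Column 2: 1.043×0 + x×2900 + (z_c − 1.043 − 0 − x)×3360
The z_c×3360 term appears on both sides and cancels. Collect the known terms of each column as K = Σ(ρt)_known − 3360 × (depth of known layers): K_1 = 75243.775 − 3360×27.559 = −17354.465; K_2 = 0 − 3360×(1.043 + 0) = −3504.48.
Balance: K_1 = K_2 − x×(3360 − 2900), so x = (K_2 − K_1)/(3360 − 2900) = 13850/460 = 30.1 km.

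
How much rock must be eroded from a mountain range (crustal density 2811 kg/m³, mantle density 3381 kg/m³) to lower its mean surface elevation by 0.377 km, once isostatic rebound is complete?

Net drop Δ = e − u = e − e ρ_c/ρ_m = e (ρ_m − ρ_c)/ρ_m.
e = Δ ρ_m/(ρ_m − ρ_c) = 0.377 km × 3381/570 = 2.24 km.

2.24 km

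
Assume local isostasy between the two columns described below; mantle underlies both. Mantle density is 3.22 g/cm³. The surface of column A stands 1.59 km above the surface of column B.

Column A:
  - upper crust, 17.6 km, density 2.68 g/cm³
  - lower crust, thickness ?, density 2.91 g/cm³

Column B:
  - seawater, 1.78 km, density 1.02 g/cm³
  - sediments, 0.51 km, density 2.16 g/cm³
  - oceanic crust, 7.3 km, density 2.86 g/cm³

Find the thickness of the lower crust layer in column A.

8.71 km

Take the compensation level at the base of the deeper column (depth z_c below the surface of column A) and equate Σ ρ_i t_i down to z_c; mantle fills any gap and the z_c terms cancel.
Column A: 17.6×2.68 + x×2.91 + (z_c − 17.6 − x)×3.22
Column B: 1.59×0 + 1.78×1.02 + 0.51×2.16 + 7.3×2.86 + (z_c − 1.59 − 9.59)×3.22
The z_c×3.22 term appears on both sides and cancels. Collect the known terms of each column as K = Σ(ρt)_known − 3.22 × (depth of known layers): K_A = 47.168 − 3.22×17.6 = −9.504; K_B = 23.7952 − 3.22×(1.59 + 9.59) = −12.2044.
Balance: K_A − x×(3.22 − 2.91) = K_B, so x = (K_A − K_B)/(3.22 − 2.91) = 2.7004/0.31 = 8.71 km.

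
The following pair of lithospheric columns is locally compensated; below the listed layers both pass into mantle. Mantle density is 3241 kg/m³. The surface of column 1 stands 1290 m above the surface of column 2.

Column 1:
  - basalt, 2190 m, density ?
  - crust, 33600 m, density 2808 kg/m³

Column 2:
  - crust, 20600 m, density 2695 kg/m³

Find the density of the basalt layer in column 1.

Take the compensation level at the base of the deeper column (depth z_c below the surface of column 1) and equate Σ ρ_i t_i down to z_c; mantle fills any gap and the z_c terms cancel.
Column 1: 2190×ρ + 33600×2808 + (z_c − 35790)×3241
Column 2: 1290×0 + 20600×2695 + (z_c − 1290 − 20600)×3241
The z_c×3241 term appears on both sides and cancels. Collect the known terms of each column as K = Σ(ρt)_known − 3241 × (depth of known layers): K_1 = 94348800 − 3241×35790 = −21646590; K_2 = 55517000 − 3241×(1290 + 20600) = −15428490.
Balance: K_1 + 2190×ρ = K_2, so ρ = (K_2 − K_1)/2190 = 6218100/2190 = 2840 kg/m³.

2840 kg/m³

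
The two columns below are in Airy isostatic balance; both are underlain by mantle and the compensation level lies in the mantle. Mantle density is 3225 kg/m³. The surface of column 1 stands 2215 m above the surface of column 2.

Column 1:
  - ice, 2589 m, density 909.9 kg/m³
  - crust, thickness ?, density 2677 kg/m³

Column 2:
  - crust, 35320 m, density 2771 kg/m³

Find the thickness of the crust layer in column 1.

31400 m

Take the compensation level at the base of the deeper column (depth z_c below the surface of column 1) and equate Σ ρ_i t_i down to z_c; mantle fills any gap and the z_c terms cancel.
Column 1: 2589×909.9 + x×2677 + (z_c − 2589 − x)×3225
Column 2: 2215×0 + 35320×2771 + (z_c − 2215 − 35320)×3225
The z_c×3225 term appears on both sides and cancels. Collect the known terms of each column as K = Σ(ρt)_known − 3225 × (depth of known layers): K_1 = 2355731.1 − 3225×2589 = −5993793.9; K_2 = 97871720 − 3225×(2215 + 35320) = −23178655.
Balance: K_1 − x×(3225 − 2677) = K_2, so x = (K_1 − K_2)/(3225 − 2677) = 17184900/548 = 31400 m.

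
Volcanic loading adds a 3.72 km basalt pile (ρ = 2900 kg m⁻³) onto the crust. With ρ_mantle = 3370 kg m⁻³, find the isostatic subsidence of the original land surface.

Subaerial loading: s = t ρ_load / ρ_m.
s = 3.72 km × 2900/3370 = 3.2 km.

3.2 km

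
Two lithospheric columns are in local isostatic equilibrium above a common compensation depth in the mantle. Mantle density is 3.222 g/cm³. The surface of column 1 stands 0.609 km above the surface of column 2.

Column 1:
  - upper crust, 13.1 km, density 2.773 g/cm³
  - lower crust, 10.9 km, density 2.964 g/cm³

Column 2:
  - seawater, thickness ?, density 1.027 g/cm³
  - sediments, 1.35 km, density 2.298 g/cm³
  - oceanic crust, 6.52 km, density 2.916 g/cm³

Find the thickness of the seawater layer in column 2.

1.59 km

Take the compensation level at the base of the deeper column (depth z_c below the surface of column 1) and equate Σ ρ_i t_i down to z_c; mantle fills any gap and the z_c terms cancel.
Column 1: 13.1×2.773 + 10.9×2.964 + (z_c − 24)×3.222
Column 2: 0.609×0 + x×1.027 + 1.35×2.298 + 6.52×2.916 + (z_c − 0.609 − 7.87 − x)×3.222
The z_c×3.222 term appears on both sides and cancels. Collect the known terms of each column as K = Σ(ρt)_known − 3.222 × (depth of known layers): K_1 = 68.6339 − 3.222×24 = −8.6941; K_2 = 22.11462 − 3.222×(0.609 + 7.87) = −5.204718.
Balance: K_1 = K_2 − x×(3.222 − 1.027), so x = (K_2 − K_1)/(3.222 − 1.027) = 3.48938/2.195 = 1.59 km.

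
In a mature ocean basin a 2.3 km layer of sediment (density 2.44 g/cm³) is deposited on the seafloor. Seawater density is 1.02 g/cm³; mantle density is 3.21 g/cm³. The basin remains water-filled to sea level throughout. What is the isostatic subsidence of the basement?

1.49 km

Submarine loading: the sediment displaces seawater, and the subsidence is in turn flooded, so s (ρ_m − ρ_w) = t (ρ_sed − ρ_w).
s = 2.3 km × (2.44 − 1.02) / (3.21 − 1.02) = 1.49 km.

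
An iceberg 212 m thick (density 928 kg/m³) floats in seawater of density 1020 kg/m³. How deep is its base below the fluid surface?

Draft d = t ρ_obj/ρ_fluid = 212 m × 928/1020 = 193 m.

193 m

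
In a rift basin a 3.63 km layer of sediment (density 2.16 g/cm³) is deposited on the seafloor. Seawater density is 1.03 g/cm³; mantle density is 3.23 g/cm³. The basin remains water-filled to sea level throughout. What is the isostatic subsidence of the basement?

Submarine loading: the sediment displaces seawater, and the subsidence is in turn flooded, so s (ρ_m − ρ_w) = t (ρ_sed − ρ_w).
s = 3.63 km × (2.16 − 1.03) / (3.23 − 1.03) = 1.86 km.

1.86 km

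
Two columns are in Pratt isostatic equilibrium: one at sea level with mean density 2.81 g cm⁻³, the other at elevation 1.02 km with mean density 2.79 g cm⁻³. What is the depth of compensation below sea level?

ρ_ref D = ρ (D + h) → D (ρ_ref − ρ) = ρ h.
D = ρ h/(ρ_ref − ρ) = 2.79 × 1.02 km/(2.81 − 2.79) = 142 km.

142 km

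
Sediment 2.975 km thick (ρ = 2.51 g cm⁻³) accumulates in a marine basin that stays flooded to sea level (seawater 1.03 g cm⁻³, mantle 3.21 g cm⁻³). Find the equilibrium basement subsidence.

2.02 km

Submarine loading: the sediment displaces seawater, and the subsidence is in turn flooded, so s (ρ_m − ρ_w) = t (ρ_sed − ρ_w).
s = 2.975 km × (2.51 − 1.03) / (3.21 − 1.03) = 2.02 km.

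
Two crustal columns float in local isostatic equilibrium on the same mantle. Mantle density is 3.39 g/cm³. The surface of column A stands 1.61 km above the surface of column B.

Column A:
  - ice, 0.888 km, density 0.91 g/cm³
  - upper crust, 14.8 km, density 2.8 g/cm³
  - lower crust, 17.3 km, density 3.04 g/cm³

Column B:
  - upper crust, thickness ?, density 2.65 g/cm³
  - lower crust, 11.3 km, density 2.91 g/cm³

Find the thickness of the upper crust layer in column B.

Take the compensation level at the base of the deeper column (depth z_c below the surface of column A) and equate Σ ρ_i t_i down to z_c; mantle fills any gap and the z_c terms cancel.
Column A: 0.888×0.91 + 14.8×2.8 + 17.3×3.04 + (z_c − 32.988)×3.39
Column B: 1.61×0 + x×2.65 + 11.3×2.91 + (z_c − 1.61 − 11.3 − x)×3.39
The z_c×3.39 term appears on both sides and cancels. Collect the known terms of each column as K = Σ(ρt)_known − 3.39 × (depth of known layers): K_A = 94.84008 − 3.39×32.988 = −16.98924; K_B = 32.883 − 3.39×(1.61 + 11.3) = −10.8819.
Balance: K_A = K_B − x×(3.39 − 2.65), so x = (K_B − K_A)/(3.39 − 2.65) = 6.10734/0.74 = 8.25 km.

8.25 km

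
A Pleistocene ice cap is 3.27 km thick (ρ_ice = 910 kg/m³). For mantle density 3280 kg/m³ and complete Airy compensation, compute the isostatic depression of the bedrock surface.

Equating mass per unit area of the two columns: the ice load ρ_ice t is balanced by mantle displaced below, ρ_m s.
s = t ρ_ice / ρ_m = 3.27 km × 910/3280 = 0.907 km.

0.907 km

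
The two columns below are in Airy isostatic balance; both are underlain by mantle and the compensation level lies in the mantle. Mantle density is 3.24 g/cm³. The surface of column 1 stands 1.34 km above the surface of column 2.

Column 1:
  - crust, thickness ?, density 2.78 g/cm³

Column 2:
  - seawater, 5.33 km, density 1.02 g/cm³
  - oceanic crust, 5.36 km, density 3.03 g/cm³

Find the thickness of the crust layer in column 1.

37.6 km

Take the compensation level at the base of the deeper column (depth z_c below the surface of column 1) and equate Σ ρ_i t_i down to z_c; mantle fills any gap and the z_c terms cancel.
Column 1: x×2.78 + (z_c − 0 − x)×3.24
Column 2: 1.34×0 + 5.33×1.02 + 5.36×3.03 + (z_c − 1.34 − 10.69)×3.24
The z_c×3.24 term appears on both sides and cancels. Collect the known terms of each column as K = Σ(ρt)_known − 3.24 × (depth of known layers): K_1 = 0 − 3.24×0 = 0; K_2 = 21.6774 − 3.24×(1.34 + 10.69) = −17.2998.
Balance: K_1 − x×(3.24 − 2.78) = K_2, so x = (K_1 − K_2)/(3.24 − 2.78) = 17.2998/0.46 = 37.6 km.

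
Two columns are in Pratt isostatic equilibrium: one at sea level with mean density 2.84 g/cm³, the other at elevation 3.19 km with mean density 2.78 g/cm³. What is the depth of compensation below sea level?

ρ_ref D = ρ (D + h) → D (ρ_ref − ρ) = ρ h.
D = ρ h/(ρ_ref − ρ) = 2.78 × 3.19 km/(2.84 − 2.78) = 148 km.

148 km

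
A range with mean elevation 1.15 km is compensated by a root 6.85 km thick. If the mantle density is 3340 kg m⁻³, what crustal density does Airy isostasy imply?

2860 kg m⁻³

ρ_c h = (ρ_m − ρ_c) r → ρ_c (h + r) = ρ_m r → ρ_c = ρ_m r / (h + r).
ρ_c = 3340 × 6.85 km / (1.15 km + 6.85 km) = 2860 kg m⁻³.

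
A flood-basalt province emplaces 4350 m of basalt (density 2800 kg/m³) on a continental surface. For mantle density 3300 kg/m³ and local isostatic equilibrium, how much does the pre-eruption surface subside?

Subaerial loading: s = t ρ_load / ρ_m.
s = 4350 m × 2800/3300 = 3690 m.

3690 m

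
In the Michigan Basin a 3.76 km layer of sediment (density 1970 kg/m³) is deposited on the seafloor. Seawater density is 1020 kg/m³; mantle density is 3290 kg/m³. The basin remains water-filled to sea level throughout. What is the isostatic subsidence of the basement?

1.57 km

Submarine loading: the sediment displaces seawater, and the subsidence is in turn flooded, so s (ρ_m − ρ_w) = t (ρ_sed − ρ_w).
s = 3.76 km × (1970 − 1020) / (3290 − 1020) = 1.57 km.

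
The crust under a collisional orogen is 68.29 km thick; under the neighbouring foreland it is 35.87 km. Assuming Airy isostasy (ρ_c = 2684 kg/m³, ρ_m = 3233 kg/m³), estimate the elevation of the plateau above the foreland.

Excess crust Δ = 68.29 km − 35.87 km = 32.42 km, split between elevation h and root r with h + r = Δ.
Airy balance ρ_c h = (ρ_m − ρ_c) r gives r = h ρ_c/(ρ_m − ρ_c), so h (1 + ρ_c/(ρ_m − ρ_c)) = Δ, i.e. h = Δ (ρ_m − ρ_c)/ρ_m.
h = 32.42 km × 549/3233 = 5.51 km.

5.51 km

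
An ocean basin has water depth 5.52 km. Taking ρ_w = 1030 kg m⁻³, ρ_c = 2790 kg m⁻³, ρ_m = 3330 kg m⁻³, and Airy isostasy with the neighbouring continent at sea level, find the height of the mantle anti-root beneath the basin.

By Archimedes' principle applied to the lithosphere: replacing crust with seawater at the top is compensated by replacing crust with mantle at the base: d (ρ_c − ρ_w) = a (ρ_m − ρ_c).
a = d (ρ_c − ρ_w)/(ρ_m − ρ_c) = 5.52 km × 1760/540 = 18 km.

18 km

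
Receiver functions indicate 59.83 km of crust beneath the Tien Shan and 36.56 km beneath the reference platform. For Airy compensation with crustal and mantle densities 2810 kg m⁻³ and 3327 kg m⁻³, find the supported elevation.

Excess crust Δ = 59.83 km − 36.56 km = 23.27 km, split between elevation h and root r with h + r = Δ.
Airy balance ρ_c h = (ρ_m − ρ_c) r gives r = h ρ_c/(ρ_m − ρ_c), so h (1 + ρ_c/(ρ_m − ρ_c)) = Δ, i.e. h = Δ (ρ_m − ρ_c)/ρ_m.
h = 23.27 km × 517/3327 = 3.62 km.

3.62 km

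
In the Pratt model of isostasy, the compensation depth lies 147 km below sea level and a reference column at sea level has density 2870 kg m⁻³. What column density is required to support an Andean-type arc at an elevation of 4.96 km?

2780 kg m⁻³

Pratt balance: ρ_ref D = ρ (D + h).
ρ = ρ_ref D/(D + h) = 2870 × 147 km/(147 km + 4.96 km) = 2780 kg m⁻³.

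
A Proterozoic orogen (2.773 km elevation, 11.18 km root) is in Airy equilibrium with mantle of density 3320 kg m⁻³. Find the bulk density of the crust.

2660 kg m⁻³

ρ_c h = (ρ_m − ρ_c) r → ρ_c (h + r) = ρ_m r → ρ_c = ρ_m r / (h + r).
ρ_c = 3320 × 11.18 km / (2.773 km + 11.18 km) = 2660 kg m⁻³.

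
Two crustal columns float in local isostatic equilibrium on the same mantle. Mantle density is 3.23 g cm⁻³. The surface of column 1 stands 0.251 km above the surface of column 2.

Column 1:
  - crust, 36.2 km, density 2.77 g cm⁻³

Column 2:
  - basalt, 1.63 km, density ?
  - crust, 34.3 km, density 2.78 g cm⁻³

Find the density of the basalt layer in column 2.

Take the compensation level at the base of the deeper column (depth z_c below the surface of column 1) and equate Σ ρ_i t_i down to z_c; mantle fills any gap and the z_c terms cancel.
Column 1: 36.2×2.77 + (z_c − 36.2)×3.23
Column 2: 0.251×0 + 1.63×ρ + 34.3×2.78 + (z_c − 0.251 − 35.93)×3.23
The z_c×3.23 term appears on both sides and cancels. Collect the known terms of each column as K = Σ(ρt)_known − 3.23 × (depth of known layers): K_1 = 100.274 − 3.23×36.2 = −16.652; K_2 = 95.354 − 3.23×(0.251 + 35.93) = −21.51063.
Balance: K_1 = K_2 + 1.63×ρ, so ρ = (K_1 − K_2)/1.63 = 4.85863/1.63 = 2.98 g cm⁻³.

2.98 g cm⁻³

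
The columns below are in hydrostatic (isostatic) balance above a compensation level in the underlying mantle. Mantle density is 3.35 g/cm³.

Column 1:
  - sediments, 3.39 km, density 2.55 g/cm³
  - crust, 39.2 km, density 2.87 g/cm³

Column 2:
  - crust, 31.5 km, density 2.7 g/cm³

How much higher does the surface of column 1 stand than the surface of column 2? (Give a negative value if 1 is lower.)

For any compensation level in the mantle, the mantle terms cancel and isostasy reduces to e = (Σt_1 − Σt_2) − (Σ(ρt)_1 − Σ(ρt)_2) / ρ_m.
Σt_1 = 42.59 km; Σt_2 = 31.5 km; Σ(ρt)_1 = 121.1485; Σ(ρt)_2 = 85.05 (in km·g/cm³).
e = (42.59 − 31.5) − (121.1485 − 85.05) / 3.35 = 0.314 km.

0.314 km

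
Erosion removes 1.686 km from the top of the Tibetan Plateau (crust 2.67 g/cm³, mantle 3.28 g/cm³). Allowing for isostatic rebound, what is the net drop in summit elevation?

Rebound u = e ρ_c/ρ_m = 1.686 km × 2.67/3.28 = 1.372 km.
Net surface drop = e − u = 1.686 km − 1.372 km = e (ρ_m − ρ_c)/ρ_m = 0.314 km.

0.314 km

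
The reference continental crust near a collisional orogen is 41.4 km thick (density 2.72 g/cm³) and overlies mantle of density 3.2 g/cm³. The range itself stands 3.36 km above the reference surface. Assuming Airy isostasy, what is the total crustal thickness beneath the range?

63.8 km

Root depth r = h ρ_c / (ρ_m − ρ_c) = 3.36 km × 2.72 / 0.48 = 19.04 km.
Total thickness = T + h + r = 41.4 km + 3.36 km + 19.04 km = 63.8 km.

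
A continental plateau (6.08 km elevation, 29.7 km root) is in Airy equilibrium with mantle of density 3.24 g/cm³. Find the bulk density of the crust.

2.69 g/cm³

ρ_c h = (ρ_m − ρ_c) r → ρ_c (h + r) = ρ_m r → ρ_c = ρ_m r / (h + r).
ρ_c = 3.24 × 29.7 km / (6.08 km + 29.7 km) = 2.69 g/cm³.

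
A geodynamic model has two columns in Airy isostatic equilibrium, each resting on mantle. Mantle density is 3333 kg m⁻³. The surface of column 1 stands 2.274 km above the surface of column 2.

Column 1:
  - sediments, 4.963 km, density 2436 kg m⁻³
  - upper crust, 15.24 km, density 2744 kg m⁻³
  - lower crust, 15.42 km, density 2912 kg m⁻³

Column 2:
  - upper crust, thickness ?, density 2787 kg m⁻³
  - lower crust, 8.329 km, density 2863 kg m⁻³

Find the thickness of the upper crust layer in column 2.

Take the compensation level at the base of the deeper column (depth z_c below the surface of column 1) and equate Σ ρ_i t_i down to z_c; mantle fills any gap and the z_c terms cancel.
Column 1: 4.963×2436 + 15.24×2744 + 15.42×2912 + (z_c − 35.623)×3333
Column 2: 2.274×0 + x×2787 + 8.329×2863 + (z_c − 2.274 − 8.329 − x)×3333
The z_c×3333 term appears on both sides and cancels. Collect the known terms of each column as K = Σ(ρt)_known − 3333 × (depth of known layers): K_1 = 98811.468 − 3333×35.623 = −19919.991; K_2 = 23845.927 − 3333×(2.274 + 8.329) = −11493.872.
Balance: K_1 = K_2 − x×(3333 − 2787), so x = (K_2 − K_1)/(3333 − 2787) = 8426.12/546 = 15.4 km.

15.4 km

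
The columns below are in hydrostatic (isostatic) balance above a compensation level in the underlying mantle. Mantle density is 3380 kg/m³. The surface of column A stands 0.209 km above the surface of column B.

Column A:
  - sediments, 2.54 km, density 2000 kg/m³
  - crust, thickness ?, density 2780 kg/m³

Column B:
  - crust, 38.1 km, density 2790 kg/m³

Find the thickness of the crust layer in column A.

32.8 km

Take the compensation level at the base of the deeper column (depth z_c below the surface of column A) and equate Σ ρ_i t_i down to z_c; mantle fills any gap and the z_c terms cancel.
Column A: 2.54×2000 + x×2780 + (z_c − 2.54 − x)×3380
Column B: 0.209×0 + 38.1×2790 + (z_c − 0.209 − 38.1)×3380
The z_c×3380 term appears on both sides and cancels. Collect the known terms of each column as K = Σ(ρt)_known − 3380 × (depth of known layers): K_A = 5080 − 3380×2.54 = −3505.2; K_B = 106299 − 3380×(0.209 + 38.1) = −23185.42.
Balance: K_A − x×(3380 − 2780) = K_B, so x = (K_A − K_B)/(3380 − 2780) = 19680.2/600 = 32.8 km.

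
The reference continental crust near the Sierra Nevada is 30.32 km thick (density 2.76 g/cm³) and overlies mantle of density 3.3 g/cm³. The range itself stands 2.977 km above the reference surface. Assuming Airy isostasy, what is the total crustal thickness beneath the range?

48.5 km

Root depth r = h ρ_c / (ρ_m − ρ_c) = 2.977 km × 2.76 / 0.54 = 15.22 km.
Total thickness = T + h + r = 30.32 km + 2.977 km + 15.22 km = 48.5 km.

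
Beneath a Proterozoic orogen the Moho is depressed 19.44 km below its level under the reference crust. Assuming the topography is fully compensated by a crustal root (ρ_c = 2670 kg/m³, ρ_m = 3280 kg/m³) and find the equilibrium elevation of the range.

In Airy isostatic equilibrium: ρ_c h = (ρ_m − ρ_c) r.
h = r (ρ_m − ρ_c) / ρ_c = 19.44 km × (3280 − 2670) / 2670 = 4.44 km.

4.44 km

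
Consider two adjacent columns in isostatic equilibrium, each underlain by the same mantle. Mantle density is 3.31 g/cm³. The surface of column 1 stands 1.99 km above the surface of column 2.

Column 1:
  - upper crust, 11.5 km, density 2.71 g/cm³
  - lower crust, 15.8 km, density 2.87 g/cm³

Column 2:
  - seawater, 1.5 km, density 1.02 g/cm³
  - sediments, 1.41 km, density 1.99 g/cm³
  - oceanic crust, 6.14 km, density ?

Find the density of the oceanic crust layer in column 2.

2.99 g/cm³

Take the compensation level at the base of the deeper column (depth z_c below the surface of column 1) and equate Σ ρ_i t_i down to z_c; mantle fills any gap and the z_c terms cancel.
Column 1: 11.5×2.71 + 15.8×2.87 + (z_c − 27.3)×3.31
Column 2: 1.99×0 + 1.5×1.02 + 1.41×1.99 + 6.14×ρ + (z_c − 1.99 − 9.05)×3.31
The z_c×3.31 term appears on both sides and cancels. Collect the known terms of each column as K = Σ(ρt)_known − 3.31 × (depth of known layers): K_1 = 76.511 − 3.31×27.3 = −13.852; K_2 = 4.3359 − 3.31×(1.99 + 9.05) = −32.2065.
Balance: K_1 = K_2 + 6.14×ρ, so ρ = (K_1 − K_2)/6.14 = 18.3545/6.14 = 2.99 g/cm³.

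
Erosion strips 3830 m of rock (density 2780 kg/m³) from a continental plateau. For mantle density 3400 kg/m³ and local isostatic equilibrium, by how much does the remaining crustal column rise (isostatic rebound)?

Unloading: uplift u = e ρ_c/ρ_m = 3830 m × 2780/3400 = 3130 m.

3130 m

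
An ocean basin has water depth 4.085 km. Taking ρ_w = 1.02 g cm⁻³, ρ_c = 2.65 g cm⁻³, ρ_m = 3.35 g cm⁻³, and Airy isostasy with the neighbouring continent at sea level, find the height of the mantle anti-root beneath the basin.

9.51 km

By Archimedes' principle applied to the lithosphere: replacing crust with seawater at the top is compensated by replacing crust with mantle at the base: d (ρ_c − ρ_w) = a (ρ_m − ρ_c).
a = d (ρ_c − ρ_w)/(ρ_m − ρ_c) = 4.085 km × 1.63/0.7 = 9.51 km.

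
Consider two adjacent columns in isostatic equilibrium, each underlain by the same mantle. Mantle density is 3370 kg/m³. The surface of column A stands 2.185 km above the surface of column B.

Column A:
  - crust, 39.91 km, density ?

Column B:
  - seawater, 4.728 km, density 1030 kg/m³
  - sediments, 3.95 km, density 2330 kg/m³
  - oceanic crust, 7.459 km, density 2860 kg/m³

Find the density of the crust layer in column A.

Take the compensation level at the base of the deeper column (depth z_c below the surface of column A) and equate Σ ρ_i t_i down to z_c; mantle fills any gap and the z_c terms cancel.
Column A: 39.91×ρ + (z_c − 39.91)×3370
Column B: 2.185×0 + 4.728×1030 + 3.95×2330 + 7.459×2860 + (z_c − 2.185 − 16.137)×3370
The z_c×3370 term appears on both sides and cancels. Collect the known terms of each column as K = Σ(ρt)_known − 3370 × (depth of known layers): K_A = 0 − 3370×39.91 = −134496.7; K_B = 35406.08 − 3370×(2.185 + 16.137) = −26339.06.
Balance: K_A + 39.91×ρ = K_B, so ρ = (K_B − K_A)/39.91 = 108158/39.91 = 2710 kg/m³.

2710 kg/m³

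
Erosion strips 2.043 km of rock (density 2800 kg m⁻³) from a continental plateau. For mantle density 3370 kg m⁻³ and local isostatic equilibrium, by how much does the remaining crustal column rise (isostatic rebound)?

1.7 km

Unloading: uplift u = e ρ_c/ρ_m = 2.043 km × 2800/3370 = 1.7 km.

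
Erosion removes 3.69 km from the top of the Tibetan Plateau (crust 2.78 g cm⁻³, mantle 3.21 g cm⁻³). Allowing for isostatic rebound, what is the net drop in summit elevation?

Rebound u = e ρ_c/ρ_m = 3.69 km × 2.78/3.21 = 3.196 km.
Net surface drop = e − u = 3.69 km − 3.196 km = e (ρ_m − ρ_c)/ρ_m = 0.494 km.

0.494 km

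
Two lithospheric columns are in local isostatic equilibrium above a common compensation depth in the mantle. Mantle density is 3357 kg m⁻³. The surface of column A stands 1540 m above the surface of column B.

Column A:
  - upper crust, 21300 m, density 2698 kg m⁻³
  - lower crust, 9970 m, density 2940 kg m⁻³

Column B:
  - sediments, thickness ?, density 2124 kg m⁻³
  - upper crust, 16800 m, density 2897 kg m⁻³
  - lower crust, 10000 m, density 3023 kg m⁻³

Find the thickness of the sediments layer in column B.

1590 m

Take the compensation level at the base of the deeper column (depth z_c below the surface of column A) and equate Σ ρ_i t_i down to z_c; mantle fills any gap and the z_c terms cancel.
Column A: 21300×2698 + 9970×2940 + (z_c − 31270)×3357
Column B: 1540×0 + x×2124 + 16800×2897 + 10000×3023 + (z_c − 1540 − 26800 − x)×3357
The z_c×3357 term appears on both sides and cancels. Collect the known terms of each column as K = Σ(ρt)_known − 3357 × (depth of known layers): K_A = 86779200 − 3357×31270 = −18194190; K_B = 78899600 − 3357×(1540 + 26800) = −16237780.
Balance: K_A = K_B − x×(3357 − 2124), so x = (K_B − K_A)/(3357 − 2124) = 1956410/1233 = 1590 m.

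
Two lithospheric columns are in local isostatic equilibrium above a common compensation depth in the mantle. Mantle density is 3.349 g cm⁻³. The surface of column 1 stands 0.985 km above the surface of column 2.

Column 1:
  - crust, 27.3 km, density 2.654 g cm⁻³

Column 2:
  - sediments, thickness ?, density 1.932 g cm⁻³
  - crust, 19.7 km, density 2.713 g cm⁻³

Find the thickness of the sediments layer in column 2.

2.22 km

Take the compensation level at the base of the deeper column (depth z_c below the surface of column 1) and equate Σ ρ_i t_i down to z_c; mantle fills any gap and the z_c terms cancel.
Column 1: 27.3×2.654 + (z_c − 27.3)×3.349
Column 2: 0.985×0 + x×1.932 + 19.7×2.713 + (z_c − 0.985 − 19.7 − x)×3.349
The z_c×3.349 term appears on both sides and cancels. Collect the known terms of each column as K = Σ(ρt)_known − 3.349 × (depth of known layers): K_1 = 72.4542 − 3.349×27.3 = −18.9735; K_2 = 53.4461 − 3.349×(0.985 + 19.7) = −15.827965.
Balance: K_1 = K_2 − x×(3.349 − 1.932), so x = (K_2 − K_1)/(3.349 − 1.932) = 3.14553/1.417 = 2.22 km.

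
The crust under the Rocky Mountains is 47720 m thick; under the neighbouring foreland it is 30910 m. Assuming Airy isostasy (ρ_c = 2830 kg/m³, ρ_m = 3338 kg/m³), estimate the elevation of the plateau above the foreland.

Excess crust Δ = 47720 m − 30910 m = 16810 m, split between elevation h and root r with h + r = Δ.
Airy balance ρ_c h = (ρ_m − ρ_c) r gives r = h ρ_c/(ρ_m − ρ_c), so h (1 + ρ_c/(ρ_m − ρ_c)) = Δ, i.e. h = Δ (ρ_m − ρ_c)/ρ_m.
h = 16810 m × 508/3338 = 2560 m.

2560 m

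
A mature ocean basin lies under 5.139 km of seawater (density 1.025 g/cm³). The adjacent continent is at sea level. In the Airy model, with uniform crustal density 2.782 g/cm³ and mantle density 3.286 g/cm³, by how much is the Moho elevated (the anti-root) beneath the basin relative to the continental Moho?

For local isostatic compensation: replacing crust with seawater at the top is compensated by replacing crust with mantle at the base: d (ρ_c − ρ_w) = a (ρ_m − ρ_c).
a = d (ρ_c − ρ_w)/(ρ_m − ρ_c) = 5.139 km × 1.757/0.504 = 17.9 km.

17.9 km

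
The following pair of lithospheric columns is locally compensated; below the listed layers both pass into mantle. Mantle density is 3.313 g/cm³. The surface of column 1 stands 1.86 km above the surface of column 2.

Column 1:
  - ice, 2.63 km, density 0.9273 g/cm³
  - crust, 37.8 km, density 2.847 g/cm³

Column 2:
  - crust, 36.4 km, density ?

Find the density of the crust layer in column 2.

Take the compensation level at the base of the deeper column (depth z_c below the surface of column 1) and equate Σ ρ_i t_i down to z_c; mantle fills any gap and the z_c terms cancel.
Column 1: 2.63×0.9273 + 37.8×2.847 + (z_c − 40.43)×3.313
Column 2: 1.86×0 + 36.4×ρ + (z_c − 1.86 − 36.4)×3.313
The z_c×3.313 term appears on both sides and cancels. Collect the known terms of each column as K = Σ(ρt)_known − 3.313 × (depth of known layers): K_1 = 110.055399 − 3.313×40.43 = −23.889191; K_2 = 0 − 3.313×(1.86 + 36.4) = −126.75538.
Balance: K_1 = K_2 + 36.4×ρ, so ρ = (K_1 − K_2)/36.4 = 102.866/36.4 = 2.83 g/cm³.

2.83 g/cm³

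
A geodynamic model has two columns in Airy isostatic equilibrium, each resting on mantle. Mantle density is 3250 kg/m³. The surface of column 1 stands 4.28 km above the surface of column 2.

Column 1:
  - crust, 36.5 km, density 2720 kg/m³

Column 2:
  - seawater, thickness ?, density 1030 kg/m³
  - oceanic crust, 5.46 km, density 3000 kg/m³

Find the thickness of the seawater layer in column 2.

Take the compensation level at the base of the deeper column (depth z_c below the surface of column 1) and equate Σ ρ_i t_i down to z_c; mantle fills any gap and the z_c terms cancel.
Column 1: 36.5×2720 + (z_c − 36.5)×3250
Column 2: 4.28×0 + x×1030 + 5.46×3000 + (z_c − 4.28 − 5.46 − x)×3250
The z_c×3250 term appears on both sides and cancels. Collect the known terms of each column as K = Σ(ρt)_known − 3250 × (depth of known layers): K_1 = 99280 − 3250×36.5 = −19345; K_2 = 16380 − 3250×(4.28 + 5.46) = −15275.
Balance: K_1 = K_2 − x×(3250 − 1030), so x = (K_2 − K_1)/(3250 − 1030) = 4070/2220 = 1.83 km.

1.83 km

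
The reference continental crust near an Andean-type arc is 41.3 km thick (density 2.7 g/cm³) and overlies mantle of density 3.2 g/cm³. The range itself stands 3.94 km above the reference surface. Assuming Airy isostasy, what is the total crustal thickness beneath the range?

Root depth r = h ρ_c / (ρ_m − ρ_c) = 3.94 km × 2.7 / 0.5 = 21.28 km.
Total thickness = T + h + r = 41.3 km + 3.94 km + 21.28 km = 66.5 km.

66.5 km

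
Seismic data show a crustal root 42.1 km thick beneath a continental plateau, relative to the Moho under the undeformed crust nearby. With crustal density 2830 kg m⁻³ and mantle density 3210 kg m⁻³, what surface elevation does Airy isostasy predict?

In Airy isostatic equilibrium: ρ_c h = (ρ_m − ρ_c) r.
h = r (ρ_m − ρ_c) / ρ_c = 42.1 km × (3210 − 2830) / 2830 = 5.65 km.

5.65 km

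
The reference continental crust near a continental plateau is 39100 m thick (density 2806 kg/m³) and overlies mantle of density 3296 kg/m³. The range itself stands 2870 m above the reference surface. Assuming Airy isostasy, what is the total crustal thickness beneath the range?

Root depth r = h ρ_c / (ρ_m − ρ_c) = 2870 m × 2806 / 490 = 16440 m.
Total thickness = T + h + r = 39100 m + 2870 m + 16440 m = 58400 m.

58400 m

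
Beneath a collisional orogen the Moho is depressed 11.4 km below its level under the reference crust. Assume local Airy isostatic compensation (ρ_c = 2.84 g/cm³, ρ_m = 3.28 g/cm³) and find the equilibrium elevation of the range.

For local isostatic compensation: ρ_c h = (ρ_m − ρ_c) r.
h = r (ρ_m − ρ_c) / ρ_c = 11.4 km × (3.28 − 2.84) / 2.84 = 1.77 km.

1.77 km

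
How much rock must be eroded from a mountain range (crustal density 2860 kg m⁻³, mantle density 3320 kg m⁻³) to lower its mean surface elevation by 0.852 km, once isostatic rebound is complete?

Net drop Δ = e − u = e − e ρ_c/ρ_m = e (ρ_m − ρ_c)/ρ_m.
e = Δ ρ_m/(ρ_m − ρ_c) = 0.852 km × 3320/460 = 6.15 km.

6.15 km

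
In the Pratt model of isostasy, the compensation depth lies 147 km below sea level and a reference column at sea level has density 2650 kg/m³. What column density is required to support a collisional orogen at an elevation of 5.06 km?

2560 kg/m³

Pratt balance: ρ_ref D = ρ (D + h).
ρ = ρ_ref D/(D + h) = 2650 × 147 km/(147 km + 5.06 km) = 2560 kg/m³.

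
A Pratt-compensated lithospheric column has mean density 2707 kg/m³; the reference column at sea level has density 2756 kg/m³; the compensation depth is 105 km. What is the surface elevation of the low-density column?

1.9 km

ρ_ref D = ρ (D + h) → h = D (ρ_ref − ρ)/ρ.
h = 105 km × (2756 − 2707)/2707 = 1.9 km.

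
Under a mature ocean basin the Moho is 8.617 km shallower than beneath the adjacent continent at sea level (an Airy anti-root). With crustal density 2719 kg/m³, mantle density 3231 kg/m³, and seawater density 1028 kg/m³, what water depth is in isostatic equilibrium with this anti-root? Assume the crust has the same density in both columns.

2.61 km

Replacing a thickness d of crust by seawater at the top must be balanced by replacing crust with mantle at the base: d (ρ_c − ρ_w) = a (ρ_m − ρ_c).
d = a (ρ_m − ρ_c)/(ρ_c − ρ_w) = 8.617 km × 512/1691 = 2.61 km.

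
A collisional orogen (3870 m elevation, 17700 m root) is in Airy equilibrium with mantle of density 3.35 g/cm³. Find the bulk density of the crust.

2.75 g/cm³

ρ_c h = (ρ_m − ρ_c) r → ρ_c (h + r) = ρ_m r → ρ_c = ρ_m r / (h + r).
ρ_c = 3.35 × 17700 m / (3870 m + 17700 m) = 2.75 g/cm³.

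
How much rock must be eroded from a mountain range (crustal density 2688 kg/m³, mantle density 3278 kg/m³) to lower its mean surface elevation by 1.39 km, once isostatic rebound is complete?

Net drop Δ = e − u = e − e ρ_c/ρ_m = e (ρ_m − ρ_c)/ρ_m.
e = Δ ρ_m/(ρ_m − ρ_c) = 1.39 km × 3278/590 = 7.72 km.

7.72 km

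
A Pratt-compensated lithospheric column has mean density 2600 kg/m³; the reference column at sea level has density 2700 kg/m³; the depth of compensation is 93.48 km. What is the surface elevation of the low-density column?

3.6 km

ρ_ref D = ρ (D + h) → h = D (ρ_ref − ρ)/ρ.
h = 93.48 km × (2700 − 2600)/2600 = 3.6 km.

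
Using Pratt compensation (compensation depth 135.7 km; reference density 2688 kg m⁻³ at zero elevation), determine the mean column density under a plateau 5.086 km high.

Pratt balance: ρ_ref D = ρ (D + h).
ρ = ρ_ref D/(D + h) = 2688 × 135.7 km/(135.7 km + 5.086 km) = 2590 kg m⁻³.

2590 kg m⁻³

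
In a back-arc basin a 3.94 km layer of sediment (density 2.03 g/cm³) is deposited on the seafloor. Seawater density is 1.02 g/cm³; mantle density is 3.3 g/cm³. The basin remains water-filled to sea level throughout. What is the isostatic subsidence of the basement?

1.75 km

Submarine loading: the sediment displaces seawater, and the subsidence is in turn flooded, so s (ρ_m − ρ_w) = t (ρ_sed − ρ_w).
s = 3.94 km × (2.03 − 1.02) / (3.3 − 1.02) = 1.75 km.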